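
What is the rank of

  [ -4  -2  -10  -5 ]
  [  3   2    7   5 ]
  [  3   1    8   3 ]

rank = 3

Multiply ρ1 by -1/4.
  [ 1  1/2  5/2  5/4 ]
  [ 3    2    7    5 ]
  [ 3    1    8    3 ]
Subtract 3 times ρ1 from ρ2.
  [ 1  1/2   5/2  5/4 ]
  [ 0  1/2  -1/2  5/4 ]
  [ 3    1     8    3 ]
Subtract 3 times ρ1 from ρ3.
  [ 1   1/2   5/2   5/4 ]
  [ 0   1/2  -1/2   5/4 ]
  [ 0  -1/2   1/2  -3/4 ]
Multiply ρ2 by 2.
  [ 1   1/2  5/2   5/4 ]
  [ 0     1   -1   5/2 ]
  [ 0  -1/2  1/2  -3/4 ]
Add 1/2 times ρ2 to ρ3.
  [ 1  1/2  5/2  5/4 ]
  [ 0    1   -1  5/2 ]
  [ 0    0    0  1/2 ]
Multiply ρ3 by 2.
  [ 1  1/2  5/2  5/4 ]
  [ 0    1   -1  5/2 ]
  [ 0    0    0    1 ]
Subtract 5/2 times ρ3 from ρ2.
  [ 1  1/2  5/2  5/4 ]
  [ 0    1   -1    0 ]
  [ 0    0    0    1 ]
Subtract 5/4 times ρ3 from ρ1.
  [ 1  1/2  5/2  0 ]
  [ 0    1   -1  0 ]
  [ 0    0    0  1 ]
Subtract 1/2 times ρ2 from ρ1.
  [ 1  0   3  0 ]
  [ 0  1  -1  0 ]
  [ 0  0   0  1 ]
The reduced form has 3 nonzero rows.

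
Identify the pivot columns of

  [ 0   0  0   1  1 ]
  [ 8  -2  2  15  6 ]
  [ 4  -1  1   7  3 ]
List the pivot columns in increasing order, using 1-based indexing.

1, 4, 5

r1 <=> r2
  [ 8  -2  2  15  6 ]
  [ 0   0  0   1  1 ]
  [ 4  -1  1   7  3 ]
r1 → 1/8·r1
  [ 1  -1/4  1/4  15/8  3/4 ]
  [ 0     0    0     1    1 ]
  [ 4    -1    1     7    3 ]
r3 → r3 − 4·r1
  [ 1  -1/4  1/4  15/8  3/4 ]
  [ 0     0    0     1    1 ]
  [ 0     0    0  -1/2    0 ]
r3 → r3 + 1/2·r2
  [ 1  -1/4  1/4  15/8  3/4 ]
  [ 0     0    0     1    1 ]
  [ 0     0    0     0  1/2 ]
r3 → 2·r3
  [ 1  -1/4  1/4  15/8  3/4 ]
  [ 0     0    0     1    1 ]
  [ 0     0    0     0    1 ]
r2 → r2 − r3
  [ 1  -1/4  1/4  15/8  3/4 ]
  [ 0     0    0     1    0 ]
  [ 0     0    0     0    1 ]
r1 → r1 − 3/4·r3
  [ 1  -1/4  1/4  15/8  0 ]
  [ 0     0    0     1  0 ]
  [ 0     0    0     0  1 ]
r1 → r1 − 15/8·r2
  [ 1  -1/4  1/4  0  0 ]
  [ 0     0    0  1  0 ]
  [ 0     0    0  0  1 ]
Pivot columns are the columns containing a leading 1.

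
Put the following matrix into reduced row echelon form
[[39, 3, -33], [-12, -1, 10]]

[[1, 0, -1], [0, 1, 2]]

R1 := 1/39·R1
R2 := R2 + 12·R1
R2 := -13·R2
R1 := R1 − 1/13·R2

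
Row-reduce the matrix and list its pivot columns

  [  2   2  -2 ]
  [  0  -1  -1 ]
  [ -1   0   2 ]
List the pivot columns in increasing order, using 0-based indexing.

Multiply R1 by 1/2.
  [  1   1  -1 ]
  [  0  -1  -1 ]
  [ -1   0   2 ]
Add R1 to R3.
  [ 1   1  -1 ]
  [ 0  -1  -1 ]
  [ 0   1   1 ]
Multiply R2 by -1.
  [ 1  1  -1 ]
  [ 0  1   1 ]
  [ 0  1   1 ]
Subtract R2 from R3.
  [ 1  1  -1 ]
  [ 0  1   1 ]
  [ 0  0   0 ]
Subtract R2 from R1.
  [ 1  0  -2 ]
  [ 0  1   1 ]
  [ 0  0   0 ]
Pivot columns are the columns containing a leading 1.

0, 1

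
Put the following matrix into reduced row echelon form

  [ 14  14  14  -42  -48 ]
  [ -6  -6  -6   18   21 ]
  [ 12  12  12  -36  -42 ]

[[1, 1, 1, -3, 0], [0, 0, 0, 0, 1], [0, 0, 0, 0, 0]]

ρ1 → 1/14·ρ1
  [  1   1   1   -3  -24/7 ]
  [ -6  -6  -6   18     21 ]
  [ 12  12  12  -36    -42 ]
ρ2 → ρ2 + 6·ρ1
  [  1   1   1   -3  -24/7 ]
  [  0   0   0    0    3/7 ]
  [ 12  12  12  -36    -42 ]
ρ3 → ρ3 − 12·ρ1
  [ 1  1  1  -3  -24/7 ]
  [ 0  0  0   0    3/7 ]
  [ 0  0  0   0   -6/7 ]
ρ2 → 7/3·ρ2
  [ 1  1  1  -3  -24/7 ]
  [ 0  0  0   0      1 ]
  [ 0  0  0   0   -6/7 ]
ρ3 → ρ3 + 6/7·ρ2
  [ 1  1  1  -3  -24/7 ]
  [ 0  0  0   0      1 ]
  [ 0  0  0   0      0 ]
ρ1 → ρ1 + 24/7·ρ2
  [ 1  1  1  -3  0 ]
  [ 0  0  0   0  1 ]
  [ 0  0  0   0  0 ]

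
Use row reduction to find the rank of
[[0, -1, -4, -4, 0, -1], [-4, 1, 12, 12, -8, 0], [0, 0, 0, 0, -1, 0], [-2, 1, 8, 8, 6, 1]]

rank = 4

Swap ρ1 and ρ2.
  [ -4   1  12  12  -8   0 ]
  [  0  -1  -4  -4   0  -1 ]
  [  0   0   0   0  -1   0 ]
  [ -2   1   8   8   6   1 ]
Multiply ρ1 by -1/4.
  [  1  -1/4  -3  -3   2   0 ]
  [  0    -1  -4  -4   0  -1 ]
  [  0     0   0   0  -1   0 ]
  [ -2     1   8   8   6   1 ]
Add 2 times ρ1 to ρ4.
  [ 1  -1/4  -3  -3   2   0 ]
  [ 0    -1  -4  -4   0  -1 ]
  [ 0     0   0   0  -1   0 ]
  [ 0   1/2   2   2  10   1 ]
Multiply ρ2 by -1.
  [ 1  -1/4  -3  -3   2  0 ]
  [ 0     1   4   4   0  1 ]
  [ 0     0   0   0  -1  0 ]
  [ 0   1/2   2   2  10  1 ]
Subtract 1/2 times ρ2 from ρ4.
  [ 1  -1/4  -3  -3   2    0 ]
  [ 0     1   4   4   0    1 ]
  [ 0     0   0   0  -1    0 ]
  [ 0     0   0   0  10  1/2 ]
Multiply ρ3 by -1.
  [ 1  -1/4  -3  -3   2    0 ]
  [ 0     1   4   4   0    1 ]
  [ 0     0   0   0   1    0 ]
  [ 0     0   0   0  10  1/2 ]
Subtract 10 times ρ3 from ρ4.
  [ 1  -1/4  -3  -3  2    0 ]
  [ 0     1   4   4  0    1 ]
  [ 0     0   0   0  1    0 ]
  [ 0     0   0   0  0  1/2 ]
Multiply ρ4 by 2.
  [ 1  -1/4  -3  -3  2  0 ]
  [ 0     1   4   4  0  1 ]
  [ 0     0   0   0  1  0 ]
  [ 0     0   0   0  0  1 ]
Subtract ρ4 from ρ2.
  [ 1  -1/4  -3  -3  2  0 ]
  [ 0     1   4   4  0  0 ]
  [ 0     0   0   0  1  0 ]
  [ 0     0   0   0  0  1 ]
Subtract 2 times ρ3 from ρ1.
  [ 1  -1/4  -3  -3  0  0 ]
  [ 0     1   4   4  0  0 ]
  [ 0     0   0   0  1  0 ]
  [ 0     0   0   0  0  1 ]
Add 1/4 times ρ2 to ρ1.
  [ 1  0  -2  -2  0  0 ]
  [ 0  1   4   4  0  0 ]
  [ 0  0   0   0  1  0 ]
  [ 0  0   0   0  0  1 ]
The reduced form has 4 nonzero rows.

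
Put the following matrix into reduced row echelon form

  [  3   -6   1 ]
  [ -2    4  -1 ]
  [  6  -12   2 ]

Multiply ρ1 by 1/3.
  [  1   -2  1/3 ]
  [ -2    4   -1 ]
  [  6  -12    2 ]
Add 2 times ρ1 to ρ2.
  [ 1   -2   1/3 ]
  [ 0    0  -1/3 ]
  [ 6  -12     2 ]
Subtract 6 times ρ1 from ρ3.
  [ 1  -2   1/3 ]
  [ 0   0  -1/3 ]
  [ 0   0     0 ]
Multiply ρ2 by -3.
  [ 1  -2  1/3 ]
  [ 0   0    1 ]
  [ 0   0    0 ]
Subtract 1/3 times ρ2 from ρ1.
  [ 1  -2  0 ]
  [ 0   0  1 ]
  [ 0   0  0 ]

[[1, -2, 0], [0, 0, 1], [0, 0, 0]]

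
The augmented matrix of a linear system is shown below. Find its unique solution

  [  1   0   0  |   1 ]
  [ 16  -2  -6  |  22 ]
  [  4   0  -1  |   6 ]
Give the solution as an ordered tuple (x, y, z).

R2 → R2 − 16·R1
  [ 1   0   0  |  1 ]
  [ 0  -2  -6  |  6 ]
  [ 4   0  -1  |  6 ]
R3 → R3 − 4·R1
  [ 1   0   0  |  1 ]
  [ 0  -2  -6  |  6 ]
  [ 0   0  -1  |  2 ]
R2 → -1/2·R2
  [ 1  0   0  |   1 ]
  [ 0  1   3  |  -3 ]
  [ 0  0  -1  |   2 ]
R3 → -1·R3
  [ 1  0  0  |   1 ]
  [ 0  1  3  |  -3 ]
  [ 0  0  1  |  -2 ]
R2 → R2 − 3·R3
  [ 1  0  0  |   1 ]
  [ 0  1  0  |   3 ]
  [ 0  0  1  |  -2 ]
Reading off the last column: x = 1, y = 3, z = -2.

(1, 3, -2)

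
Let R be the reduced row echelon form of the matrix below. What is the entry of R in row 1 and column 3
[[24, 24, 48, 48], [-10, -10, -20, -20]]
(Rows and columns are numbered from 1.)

2

R1 → 1/24·R1
  [   1    1    2    2 ]
  [ -10  -10  -20  -20 ]
R2 → R2 + 10·R1
  [ 1  1  2  2 ]
  [ 0  0  0  0 ]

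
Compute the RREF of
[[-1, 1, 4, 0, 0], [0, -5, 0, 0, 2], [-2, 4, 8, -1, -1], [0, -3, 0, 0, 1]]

r1 -> -1·r1
  [  1  -1  -4   0   0 ]
  [  0  -5   0   0   2 ]
  [ -2   4   8  -1  -1 ]
  [  0  -3   0   0   1 ]
r3 -> r3 + 2·r1
  [ 1  -1  -4   0   0 ]
  [ 0  -5   0   0   2 ]
  [ 0   2   0  -1  -1 ]
  [ 0  -3   0   0   1 ]
r2 -> -1/5·r2
  [ 1  -1  -4   0     0 ]
  [ 0   1   0   0  -2/5 ]
  [ 0   2   0  -1    -1 ]
  [ 0  -3   0   0     1 ]
r3 -> r3 − 2·r2
  [ 1  -1  -4   0     0 ]
  [ 0   1   0   0  -2/5 ]
  [ 0   0   0  -1  -1/5 ]
  [ 0  -3   0   0     1 ]
r4 -> r4 + 3·r2
  [ 1  -1  -4   0     0 ]
  [ 0   1   0   0  -2/5 ]
  [ 0   0   0  -1  -1/5 ]
  [ 0   0   0   0  -1/5 ]
r3 -> -1·r3
  [ 1  -1  -4  0     0 ]
  [ 0   1   0  0  -2/5 ]
  [ 0   0   0  1   1/5 ]
  [ 0   0   0  0  -1/5 ]
r4 -> -5·r4
  [ 1  -1  -4  0     0 ]
  [ 0   1   0  0  -2/5 ]
  [ 0   0   0  1   1/5 ]
  [ 0   0   0  0     1 ]
r3 -> r3 − 1/5·r4
  [ 1  -1  -4  0     0 ]
  [ 0   1   0  0  -2/5 ]
  [ 0   0   0  1     0 ]
  [ 0   0   0  0     1 ]
r2 -> r2 + 2/5·r4
  [ 1  -1  -4  0  0 ]
  [ 0   1   0  0  0 ]
  [ 0   0   0  1  0 ]
  [ 0   0   0  0  1 ]
r1 -> r1 + r2
  [ 1  0  -4  0  0 ]
  [ 0  1   0  0  0 ]
  [ 0  0   0  1  0 ]
  [ 0  0   0  0  1 ]

[[1, 0, -4, 0, 0], [0, 1, 0, 0, 0], [0, 0, 0, 1, 0], [0, 0, 0, 0, 1]]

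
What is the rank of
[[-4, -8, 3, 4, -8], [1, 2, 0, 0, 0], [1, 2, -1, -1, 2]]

r1 ← -1/4·r1
r2 ← r2 − r1
r3 ← r3 − r1
r2 ← 4/3·r2
r3 ← r3 + 1/4·r2
r3 ← 3·r3
r2 ← r2 − 4/3·r3
r1 ← r1 + r3
r1 ← r1 + 3/4·r2
The reduced form has 3 nonzero rows.

rank = 3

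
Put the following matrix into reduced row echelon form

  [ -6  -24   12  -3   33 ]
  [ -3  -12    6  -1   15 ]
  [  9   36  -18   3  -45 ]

R1 → -1/6·R1
  [  1    4   -2  1/2  -11/2 ]
  [ -3  -12    6   -1     15 ]
  [  9   36  -18    3    -45 ]
R2 → R2 + 3·R1
  [ 1   4   -2  1/2  -11/2 ]
  [ 0   0    0  1/2   -3/2 ]
  [ 9  36  -18    3    -45 ]
R3 → R3 − 9·R1
  [ 1  4  -2   1/2  -11/2 ]
  [ 0  0   0   1/2   -3/2 ]
  [ 0  0   0  -3/2    9/2 ]
R2 → 2·R2
  [ 1  4  -2   1/2  -11/2 ]
  [ 0  0   0     1     -3 ]
  [ 0  0   0  -3/2    9/2 ]
R3 → R3 + 3/2·R2
  [ 1  4  -2  1/2  -11/2 ]
  [ 0  0   0    1     -3 ]
  [ 0  0   0    0      0 ]
R1 → R1 − 1/2·R2
  [ 1  4  -2  0  -4 ]
  [ 0  0   0  1  -3 ]
  [ 0  0   0  0   0 ]

[[1, 4, -2, 0, -4], [0, 0, 0, 1, -3], [0, 0, 0, 0, 0]]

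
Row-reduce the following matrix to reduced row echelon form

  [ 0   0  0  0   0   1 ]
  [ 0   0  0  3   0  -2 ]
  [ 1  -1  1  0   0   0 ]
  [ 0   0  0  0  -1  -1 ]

[[1, -1, 1, 0, 0, 0], [0, 0, 0, 1, 0, 0], [0, 0, 0, 0, 1, 0], [0, 0, 0, 0, 0, 1]]

r1 ↔ r3
  [ 1  -1  1  0   0   0 ]
  [ 0   0  0  3   0  -2 ]
  [ 0   0  0  0   0   1 ]
  [ 0   0  0  0  -1  -1 ]
r2 := 1/3·r2
  [ 1  -1  1  0   0     0 ]
  [ 0   0  0  1   0  -2/3 ]
  [ 0   0  0  0   0     1 ]
  [ 0   0  0  0  -1    -1 ]
r3 ↔ r4
  [ 1  -1  1  0   0     0 ]
  [ 0   0  0  1   0  -2/3 ]
  [ 0   0  0  0  -1    -1 ]
  [ 0   0  0  0   0     1 ]
r3 := -1·r3
  [ 1  -1  1  0  0     0 ]
  [ 0   0  0  1  0  -2/3 ]
  [ 0   0  0  0  1     1 ]
  [ 0   0  0  0  0     1 ]
r3 := r3 − r4
  [ 1  -1  1  0  0     0 ]
  [ 0   0  0  1  0  -2/3 ]
  [ 0   0  0  0  1     0 ]
  [ 0   0  0  0  0     1 ]
r2 := r2 + 2/3·r4
  [ 1  -1  1  0  0  0 ]
  [ 0   0  0  1  0  0 ]
  [ 0   0  0  0  1  0 ]
  [ 0   0  0  0  0  1 ]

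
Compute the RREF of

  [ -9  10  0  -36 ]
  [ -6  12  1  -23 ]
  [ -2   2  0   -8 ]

[[1, 0, 0, 4], [0, 1, 0, 0], [0, 0, 1, 1]]

Multiply ρ1 by -1/9.
  [  1  -10/9  0    4 ]
  [ -6     12  1  -23 ]
  [ -2      2  0   -8 ]
Add 6 times ρ1 to ρ2.
  [  1  -10/9  0   4 ]
  [  0   16/3  1   1 ]
  [ -2      2  0  -8 ]
Add 2 times ρ1 to ρ3.
  [ 1  -10/9  0  4 ]
  [ 0   16/3  1  1 ]
  [ 0   -2/9  0  0 ]
Multiply ρ2 by 3/16.
  [ 1  -10/9     0     4 ]
  [ 0      1  3/16  3/16 ]
  [ 0   -2/9     0     0 ]
Add 2/9 times ρ2 to ρ3.
  [ 1  -10/9     0     4 ]
  [ 0      1  3/16  3/16 ]
  [ 0      0  1/24  1/24 ]
Multiply ρ3 by 24.
  [ 1  -10/9     0     4 ]
  [ 0      1  3/16  3/16 ]
  [ 0      0     1     1 ]
Subtract 3/16 times ρ3 from ρ2.
  [ 1  -10/9  0  4 ]
  [ 0      1  0  0 ]
  [ 0      0  1  1 ]
Add 10/9 times ρ2 to ρ1.
  [ 1  0  0  4 ]
  [ 0  1  0  0 ]
  [ 0  0  1  1 ]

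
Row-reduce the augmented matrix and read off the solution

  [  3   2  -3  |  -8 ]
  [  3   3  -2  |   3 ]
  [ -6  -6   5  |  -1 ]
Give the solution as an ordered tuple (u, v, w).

R1 -> 1/3·R1
R2 -> R2 − 3·R1
R3 -> R3 + 6·R1
R3 -> R3 + 2·R2
R2 -> R2 − R3
R1 -> R1 + R3
R1 -> R1 − 2/3·R2
Reading off the last column: u = -5/3, v = 6, w = 5.

(-5/3, 6, 5)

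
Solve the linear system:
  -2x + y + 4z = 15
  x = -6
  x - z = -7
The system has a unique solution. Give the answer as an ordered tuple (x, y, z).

Form the augmented matrix and row-reduce:
  [ -2  1   4  |  15 ]
  [  1  0   0  |  -6 ]
  [  1  0  -1  |  -7 ]
r1 := -1/2·r1
r2 := r2 − r1
r3 := r3 − r1
r2 := 2·r2
r3 := r3 − 1/2·r2
r3 := -1·r3
r2 := r2 − 4·r3
r1 := r1 + 2·r3
r1 := r1 + 1/2·r2
Reading off the last column: x = -6, y = -1, z = 1.

(-6, -1, 1)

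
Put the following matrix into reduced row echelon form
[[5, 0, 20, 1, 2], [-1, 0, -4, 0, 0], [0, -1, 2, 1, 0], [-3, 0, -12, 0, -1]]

[[1, 0, 4, 0, 0], [0, 1, -2, 0, 0], [0, 0, 0, 1, 0], [0, 0, 0, 0, 1]]

ρ1 -> 1/5·ρ1
  [  1   0    4  1/5  2/5 ]
  [ -1   0   -4    0    0 ]
  [  0  -1    2    1    0 ]
  [ -3   0  -12    0   -1 ]
ρ2 -> ρ2 + ρ1
  [  1   0    4  1/5  2/5 ]
  [  0   0    0  1/5  2/5 ]
  [  0  -1    2    1    0 ]
  [ -3   0  -12    0   -1 ]
ρ4 -> ρ4 + 3·ρ1
  [ 1   0  4  1/5  2/5 ]
  [ 0   0  0  1/5  2/5 ]
  [ 0  -1  2    1    0 ]
  [ 0   0  0  3/5  1/5 ]
ρ2 ↔ ρ3
  [ 1   0  4  1/5  2/5 ]
  [ 0  -1  2    1    0 ]
  [ 0   0  0  1/5  2/5 ]
  [ 0   0  0  3/5  1/5 ]
ρ2 -> -1·ρ2
  [ 1  0   4  1/5  2/5 ]
  [ 0  1  -2   -1    0 ]
  [ 0  0   0  1/5  2/5 ]
  [ 0  0   0  3/5  1/5 ]
ρ3 -> 5·ρ3
  [ 1  0   4  1/5  2/5 ]
  [ 0  1  -2   -1    0 ]
  [ 0  0   0    1    2 ]
  [ 0  0   0  3/5  1/5 ]
ρ4 -> ρ4 − 3/5·ρ3
  [ 1  0   4  1/5  2/5 ]
  [ 0  1  -2   -1    0 ]
  [ 0  0   0    1    2 ]
  [ 0  0   0    0   -1 ]
ρ4 -> -1·ρ4
  [ 1  0   4  1/5  2/5 ]
  [ 0  1  -2   -1    0 ]
  [ 0  0   0    1    2 ]
  [ 0  0   0    0    1 ]
ρ3 -> ρ3 − 2·ρ4
  [ 1  0   4  1/5  2/5 ]
  [ 0  1  -2   -1    0 ]
  [ 0  0   0    1    0 ]
  [ 0  0   0    0    1 ]
ρ1 -> ρ1 − 2/5·ρ4
  [ 1  0   4  1/5  0 ]
  [ 0  1  -2   -1  0 ]
  [ 0  0   0    1  0 ]
  [ 0  0   0    0  1 ]
ρ2 -> ρ2 + ρ3
  [ 1  0   4  1/5  0 ]
  [ 0  1  -2    0  0 ]
  [ 0  0   0    1  0 ]
  [ 0  0   0    0  1 ]
ρ1 -> ρ1 − 1/5·ρ3
  [ 1  0   4  0  0 ]
  [ 0  1  -2  0  0 ]
  [ 0  0   0  1  0 ]
  [ 0  0   0  0  1 ]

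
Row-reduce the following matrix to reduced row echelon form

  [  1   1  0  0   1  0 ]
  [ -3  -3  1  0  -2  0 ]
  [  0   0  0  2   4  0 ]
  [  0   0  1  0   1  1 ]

R2 := R2 + 3·R1
  [ 1  1  0  0  1  0 ]
  [ 0  0  1  0  1  0 ]
  [ 0  0  0  2  4  0 ]
  [ 0  0  1  0  1  1 ]
R4 := R4 − R2
  [ 1  1  0  0  1  0 ]
  [ 0  0  1  0  1  0 ]
  [ 0  0  0  2  4  0 ]
  [ 0  0  0  0  0  1 ]
R3 := 1/2·R3
  [ 1  1  0  0  1  0 ]
  [ 0  0  1  0  1  0 ]
  [ 0  0  0  1  2  0 ]
  [ 0  0  0  0  0  1 ]

[[1, 1, 0, 0, 1, 0], [0, 0, 1, 0, 1, 0], [0, 0, 0, 1, 2, 0], [0, 0, 0, 0, 0, 1]]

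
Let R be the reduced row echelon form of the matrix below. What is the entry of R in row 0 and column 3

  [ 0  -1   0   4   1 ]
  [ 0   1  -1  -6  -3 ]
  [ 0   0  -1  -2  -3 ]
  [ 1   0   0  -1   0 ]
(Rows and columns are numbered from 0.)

-1

Swap r1 and r4.
Add r2 to r4.
Multiply r3 by -1.
Add r3 to r4.
Subtract 3 times r4 from r3.
Add 3 times r4 to r2.
Add r3 to r2.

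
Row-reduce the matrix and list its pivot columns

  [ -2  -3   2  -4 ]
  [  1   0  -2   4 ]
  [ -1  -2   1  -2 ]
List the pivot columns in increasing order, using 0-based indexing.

0, 1, 2

ρ1 := -1/2·ρ1
  [  1  3/2  -1   2 ]
  [  1    0  -2   4 ]
  [ -1   -2   1  -2 ]
ρ2 := ρ2 − ρ1
  [  1   3/2  -1   2 ]
  [  0  -3/2  -1   2 ]
  [ -1    -2   1  -2 ]
ρ3 := ρ3 + ρ1
  [ 1   3/2  -1  2 ]
  [ 0  -3/2  -1  2 ]
  [ 0  -1/2   0  0 ]
ρ2 := -2/3·ρ2
  [ 1   3/2   -1     2 ]
  [ 0     1  2/3  -4/3 ]
  [ 0  -1/2    0     0 ]
ρ3 := ρ3 + 1/2·ρ2
  [ 1  3/2   -1     2 ]
  [ 0    1  2/3  -4/3 ]
  [ 0    0  1/3  -2/3 ]
ρ3 := 3·ρ3
  [ 1  3/2   -1     2 ]
  [ 0    1  2/3  -4/3 ]
  [ 0    0    1    -2 ]
ρ2 := ρ2 − 2/3·ρ3
  [ 1  3/2  -1   2 ]
  [ 0    1   0   0 ]
  [ 0    0   1  -2 ]
ρ1 := ρ1 + ρ3
  [ 1  3/2  0   0 ]
  [ 0    1  0   0 ]
  [ 0    0  1  -2 ]
ρ1 := ρ1 − 3/2·ρ2
  [ 1  0  0   0 ]
  [ 0  1  0   0 ]
  [ 0  0  1  -2 ]
Pivot columns are the columns containing a leading 1.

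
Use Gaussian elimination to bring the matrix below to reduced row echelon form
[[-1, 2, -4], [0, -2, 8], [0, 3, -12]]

[[1, 0, -4], [0, 1, -4], [0, 0, 0]]

R1 → -1·R1
  [ 1  -2    4 ]
  [ 0  -2    8 ]
  [ 0   3  -12 ]
R2 → -1/2·R2
  [ 1  -2    4 ]
  [ 0   1   -4 ]
  [ 0   3  -12 ]
R3 → R3 − 3·R2
  [ 1  -2   4 ]
  [ 0   1  -4 ]
  [ 0   0   0 ]
R1 → R1 + 2·R2
  [ 1  0  -4 ]
  [ 0  1  -4 ]
  [ 0  0   0 ]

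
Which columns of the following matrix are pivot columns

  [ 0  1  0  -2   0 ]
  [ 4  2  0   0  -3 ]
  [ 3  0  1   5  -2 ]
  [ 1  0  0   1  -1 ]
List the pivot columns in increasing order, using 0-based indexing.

Swap R1 and R2.
  [ 4  2  0   0  -3 ]
  [ 0  1  0  -2   0 ]
  [ 3  0  1   5  -2 ]
  [ 1  0  0   1  -1 ]
Multiply R1 by 1/4.
  [ 1  1/2  0   0  -3/4 ]
  [ 0    1  0  -2     0 ]
  [ 3    0  1   5    -2 ]
  [ 1    0  0   1    -1 ]
Subtract 3 times R1 from R3.
  [ 1   1/2  0   0  -3/4 ]
  [ 0     1  0  -2     0 ]
  [ 0  -3/2  1   5   1/4 ]
  [ 1     0  0   1    -1 ]
Subtract R1 from R4.
  [ 1   1/2  0   0  -3/4 ]
  [ 0     1  0  -2     0 ]
  [ 0  -3/2  1   5   1/4 ]
  [ 0  -1/2  0   1  -1/4 ]
Add 3/2 times R2 to R3.
  [ 1   1/2  0   0  -3/4 ]
  [ 0     1  0  -2     0 ]
  [ 0     0  1   2   1/4 ]
  [ 0  -1/2  0   1  -1/4 ]
Add 1/2 times R2 to R4.
  [ 1  1/2  0   0  -3/4 ]
  [ 0    1  0  -2     0 ]
  [ 0    0  1   2   1/4 ]
  [ 0    0  0   0  -1/4 ]
Multiply R4 by -4.
  [ 1  1/2  0   0  -3/4 ]
  [ 0    1  0  -2     0 ]
  [ 0    0  1   2   1/4 ]
  [ 0    0  0   0     1 ]
Subtract 1/4 times R4 from R3.
  [ 1  1/2  0   0  -3/4 ]
  [ 0    1  0  -2     0 ]
  [ 0    0  1   2     0 ]
  [ 0    0  0   0     1 ]
Add 3/4 times R4 to R1.
  [ 1  1/2  0   0  0 ]
  [ 0    1  0  -2  0 ]
  [ 0    0  1   2  0 ]
  [ 0    0  0   0  1 ]
Subtract 1/2 times R2 from R1.
  [ 1  0  0   1  0 ]
  [ 0  1  0  -2  0 ]
  [ 0  0  1   2  0 ]
  [ 0  0  0   0  1 ]
Pivot columns are the columns containing a leading 1.

0, 1, 2, 4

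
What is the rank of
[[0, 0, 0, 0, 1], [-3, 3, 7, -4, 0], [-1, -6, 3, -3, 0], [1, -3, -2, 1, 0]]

r1 <-> r2
  [ -3   3   7  -4  0 ]
  [  0   0   0   0  1 ]
  [ -1  -6   3  -3  0 ]
  [  1  -3  -2   1  0 ]
r1 → -1/3·r1
  [  1  -1  -7/3  4/3  0 ]
  [  0   0     0    0  1 ]
  [ -1  -6     3   -3  0 ]
  [  1  -3    -2    1  0 ]
r3 → r3 + r1
  [ 1  -1  -7/3   4/3  0 ]
  [ 0   0     0     0  1 ]
  [ 0  -7   2/3  -5/3  0 ]
  [ 1  -3    -2     1  0 ]
r4 → r4 − r1
  [ 1  -1  -7/3   4/3  0 ]
  [ 0   0     0     0  1 ]
  [ 0  -7   2/3  -5/3  0 ]
  [ 0  -2   1/3  -1/3  0 ]
r2 <-> r3
  [ 1  -1  -7/3   4/3  0 ]
  [ 0  -7   2/3  -5/3  0 ]
  [ 0   0     0     0  1 ]
  [ 0  -2   1/3  -1/3  0 ]
r2 → -1/7·r2
  [ 1  -1   -7/3   4/3  0 ]
  [ 0   1  -2/21  5/21  0 ]
  [ 0   0      0     0  1 ]
  [ 0  -2    1/3  -1/3  0 ]
r4 → r4 + 2·r2
  [ 1  -1   -7/3   4/3  0 ]
  [ 0   1  -2/21  5/21  0 ]
  [ 0   0      0     0  1 ]
  [ 0   0    1/7   1/7  0 ]
r3 <-> r4
  [ 1  -1   -7/3   4/3  0 ]
  [ 0   1  -2/21  5/21  0 ]
  [ 0   0    1/7   1/7  0 ]
  [ 0   0      0     0  1 ]
r3 → 7·r3
  [ 1  -1   -7/3   4/3  0 ]
  [ 0   1  -2/21  5/21  0 ]
  [ 0   0      1     1  0 ]
  [ 0   0      0     0  1 ]
r2 → r2 + 2/21·r3
  [ 1  -1  -7/3  4/3  0 ]
  [ 0   1     0  1/3  0 ]
  [ 0   0     1    1  0 ]
  [ 0   0     0    0  1 ]
r1 → r1 + 7/3·r3
  [ 1  -1  0  11/3  0 ]
  [ 0   1  0   1/3  0 ]
  [ 0   0  1     1  0 ]
  [ 0   0  0     0  1 ]
r1 → r1 + r2
  [ 1  0  0    4  0 ]
  [ 0  1  0  1/3  0 ]
  [ 0  0  1    1  0 ]
  [ 0  0  0    0  1 ]
The reduced form has 4 nonzero rows.

rank = 4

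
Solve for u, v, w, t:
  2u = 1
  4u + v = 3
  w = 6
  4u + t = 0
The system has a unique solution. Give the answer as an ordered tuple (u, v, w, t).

(1/2, 1, 6, -2)

Form the augmented matrix and row-reduce:
  [ 2  0  0  0  |  1 ]
  [ 4  1  0  0  |  3 ]
  [ 0  0  1  0  |  6 ]
  [ 4  0  0  1  |  0 ]
Multiply R1 by 1/2.
  [ 1  0  0  0  |  1/2 ]
  [ 4  1  0  0  |    3 ]
  [ 0  0  1  0  |    6 ]
  [ 4  0  0  1  |    0 ]
Subtract 4 times R1 from R2.
  [ 1  0  0  0  |  1/2 ]
  [ 0  1  0  0  |    1 ]
  [ 0  0  1  0  |    6 ]
  [ 4  0  0  1  |    0 ]
Subtract 4 times R1 from R4.
  [ 1  0  0  0  |  1/2 ]
  [ 0  1  0  0  |    1 ]
  [ 0  0  1  0  |    6 ]
  [ 0  0  0  1  |   -2 ]
Reading off the last column: u = 1/2, v = 1, w = 6, t = -2.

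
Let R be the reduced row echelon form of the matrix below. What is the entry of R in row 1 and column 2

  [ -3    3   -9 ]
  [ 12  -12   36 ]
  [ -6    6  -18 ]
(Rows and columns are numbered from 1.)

R1 -> -1/3·R1
  [  1   -1    3 ]
  [ 12  -12   36 ]
  [ -6    6  -18 ]
R2 -> R2 − 12·R1
  [  1  -1    3 ]
  [  0   0    0 ]
  [ -6   6  -18 ]
R3 -> R3 + 6·R1
  [ 1  -1  3 ]
  [ 0   0  0 ]
  [ 0   0  0 ]

-1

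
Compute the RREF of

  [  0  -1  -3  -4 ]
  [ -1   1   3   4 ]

[[1, 0, 0, 0], [0, 1, 3, 4]]

Swap r1 and r2.
Multiply r1 by -1.
Multiply r2 by -1.
Add r2 to r1.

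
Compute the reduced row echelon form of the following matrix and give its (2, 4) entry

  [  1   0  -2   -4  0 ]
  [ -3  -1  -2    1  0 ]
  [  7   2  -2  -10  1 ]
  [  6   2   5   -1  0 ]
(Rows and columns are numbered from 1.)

R2 ← R2 + 3·R1
R3 ← R3 − 7·R1
R4 ← R4 − 6·R1
R2 ← -1·R2
R3 ← R3 − 2·R2
R4 ← R4 − 2·R2
R3 ← -1/4·R3
R4 ← R4 − R3
R4 ← 4·R4
R3 ← R3 + 1/4·R4
R2 ← R2 − 8·R3
R1 ← R1 + 2·R3

3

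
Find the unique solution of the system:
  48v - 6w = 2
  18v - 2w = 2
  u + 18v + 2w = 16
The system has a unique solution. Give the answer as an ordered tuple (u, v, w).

Form the augmented matrix and row-reduce:
  [ 0  48  -6  |   2 ]
  [ 0  18  -2  |   2 ]
  [ 1  18   2  |  16 ]
R1 <=> R3
  [ 1  18   2  |  16 ]
  [ 0  18  -2  |   2 ]
  [ 0  48  -6  |   2 ]
R2 -> 1/18·R2
  [ 1  18     2  |   16 ]
  [ 0   1  -1/9  |  1/9 ]
  [ 0  48    -6  |    2 ]
R3 -> R3 − 48·R2
  [ 1  18     2  |     16 ]
  [ 0   1  -1/9  |    1/9 ]
  [ 0   0  -2/3  |  -10/3 ]
R3 -> -3/2·R3
  [ 1  18     2  |   16 ]
  [ 0   1  -1/9  |  1/9 ]
  [ 0   0     1  |    5 ]
R2 -> R2 + 1/9·R3
  [ 1  18  2  |   16 ]
  [ 0   1  0  |  2/3 ]
  [ 0   0  1  |    5 ]
R1 -> R1 − 2·R3
  [ 1  18  0  |    6 ]
  [ 0   1  0  |  2/3 ]
  [ 0   0  1  |    5 ]
R1 -> R1 − 18·R2
  [ 1  0  0  |   -6 ]
  [ 0  1  0  |  2/3 ]
  [ 0  0  1  |    5 ]
Reading off the last column: u = -6, v = 2/3, w = 5.

(-6, 2/3, 5)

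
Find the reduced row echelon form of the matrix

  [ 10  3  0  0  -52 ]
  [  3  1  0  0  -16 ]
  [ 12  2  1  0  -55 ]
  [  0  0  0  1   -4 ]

Multiply r1 by 1/10.
Subtract 3 times r1 from r2.
Subtract 12 times r1 from r3.
Multiply r2 by 10.
Add 8/5 times r2 to r3.
Subtract 3/10 times r2 from r1.

[[1, 0, 0, 0, -4], [0, 1, 0, 0, -4], [0, 0, 1, 0, 1], [0, 0, 0, 1, -4]]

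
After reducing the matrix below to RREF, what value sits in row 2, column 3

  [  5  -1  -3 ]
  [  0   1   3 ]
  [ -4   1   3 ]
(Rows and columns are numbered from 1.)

R1 ← 1/5·R1
  [  1  -1/5  -3/5 ]
  [  0     1     3 ]
  [ -4     1     3 ]
R3 ← R3 + 4·R1
  [ 1  -1/5  -3/5 ]
  [ 0     1     3 ]
  [ 0   1/5   3/5 ]
R3 ← R3 − 1/5·R2
  [ 1  -1/5  -3/5 ]
  [ 0     1     3 ]
  [ 0     0     0 ]
R1 ← R1 + 1/5·R2
  [ 1  0  0 ]
  [ 0  1  3 ]
  [ 0  0  0 ]

3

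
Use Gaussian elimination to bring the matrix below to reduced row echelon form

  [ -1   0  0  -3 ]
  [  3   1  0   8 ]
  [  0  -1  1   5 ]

R1 → -1·R1
  [ 1   0  0  3 ]
  [ 3   1  0  8 ]
  [ 0  -1  1  5 ]
R2 → R2 − 3·R1
  [ 1   0  0   3 ]
  [ 0   1  0  -1 ]
  [ 0  -1  1   5 ]
R3 → R3 + R2
  [ 1  0  0   3 ]
  [ 0  1  0  -1 ]
  [ 0  0  1   4 ]

[[1, 0, 0, 3], [0, 1, 0, -1], [0, 0, 1, 4]]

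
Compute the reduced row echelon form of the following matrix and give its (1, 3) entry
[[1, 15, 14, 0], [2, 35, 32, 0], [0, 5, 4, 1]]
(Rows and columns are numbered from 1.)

2

R2 -> R2 − 2·R1
  [ 1  15  14  0 ]
  [ 0   5   4  0 ]
  [ 0   5   4  1 ]
R2 -> 1/5·R2
  [ 1  15   14  0 ]
  [ 0   1  4/5  0 ]
  [ 0   5    4  1 ]
R3 -> R3 − 5·R2
  [ 1  15   14  0 ]
  [ 0   1  4/5  0 ]
  [ 0   0    0  1 ]
R1 -> R1 − 15·R2
  [ 1  0    2  0 ]
  [ 0  1  4/5  0 ]
  [ 0  0    0  1 ]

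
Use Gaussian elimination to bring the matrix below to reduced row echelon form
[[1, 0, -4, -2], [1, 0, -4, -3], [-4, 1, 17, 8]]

[[1, 0, -4, 0], [0, 1, 1, 0], [0, 0, 0, 1]]

ρ2 -> ρ2 − ρ1
ρ3 -> ρ3 + 4·ρ1
ρ2 ↔ ρ3
ρ3 -> -1·ρ3
ρ1 -> ρ1 + 2·ρ3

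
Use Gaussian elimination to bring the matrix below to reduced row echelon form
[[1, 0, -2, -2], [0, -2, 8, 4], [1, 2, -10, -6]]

R3 -> R3 − R1
  [ 1   0  -2  -2 ]
  [ 0  -2   8   4 ]
  [ 0   2  -8  -4 ]
R2 -> -1/2·R2
  [ 1  0  -2  -2 ]
  [ 0  1  -4  -2 ]
  [ 0  2  -8  -4 ]
R3 -> R3 − 2·R2
  [ 1  0  -2  -2 ]
  [ 0  1  -4  -2 ]
  [ 0  0   0   0 ]

[[1, 0, -2, -2], [0, 1, -4, -2], [0, 0, 0, 0]]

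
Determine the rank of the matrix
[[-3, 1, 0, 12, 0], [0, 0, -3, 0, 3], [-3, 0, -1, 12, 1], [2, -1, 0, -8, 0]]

R1 -> -1/3·R1
  [  1  -1/3   0  -4  0 ]
  [  0     0  -3   0  3 ]
  [ -3     0  -1  12  1 ]
  [  2    -1   0  -8  0 ]
R3 -> R3 + 3·R1
  [ 1  -1/3   0  -4  0 ]
  [ 0     0  -3   0  3 ]
  [ 0    -1  -1   0  1 ]
  [ 2    -1   0  -8  0 ]
R4 -> R4 − 2·R1
  [ 1  -1/3   0  -4  0 ]
  [ 0     0  -3   0  3 ]
  [ 0    -1  -1   0  1 ]
  [ 0  -1/3   0   0  0 ]
R2 ↔ R3
  [ 1  -1/3   0  -4  0 ]
  [ 0    -1  -1   0  1 ]
  [ 0     0  -3   0  3 ]
  [ 0  -1/3   0   0  0 ]
R2 -> -1·R2
  [ 1  -1/3   0  -4   0 ]
  [ 0     1   1   0  -1 ]
  [ 0     0  -3   0   3 ]
  [ 0  -1/3   0   0   0 ]
R4 -> R4 + 1/3·R2
  [ 1  -1/3    0  -4     0 ]
  [ 0     1    1   0    -1 ]
  [ 0     0   -3   0     3 ]
  [ 0     0  1/3   0  -1/3 ]
R3 -> -1/3·R3
  [ 1  -1/3    0  -4     0 ]
  [ 0     1    1   0    -1 ]
  [ 0     0    1   0    -1 ]
  [ 0     0  1/3   0  -1/3 ]
R4 -> R4 − 1/3·R3
  [ 1  -1/3  0  -4   0 ]
  [ 0     1  1   0  -1 ]
  [ 0     0  1   0  -1 ]
  [ 0     0  0   0   0 ]
R2 -> R2 − R3
  [ 1  -1/3  0  -4   0 ]
  [ 0     1  0   0   0 ]
  [ 0     0  1   0  -1 ]
  [ 0     0  0   0   0 ]
R1 -> R1 + 1/3·R2
  [ 1  0  0  -4   0 ]
  [ 0  1  0   0   0 ]
  [ 0  0  1   0  -1 ]
  [ 0  0  0   0   0 ]
The reduced form has 3 nonzero rows.

rank = 3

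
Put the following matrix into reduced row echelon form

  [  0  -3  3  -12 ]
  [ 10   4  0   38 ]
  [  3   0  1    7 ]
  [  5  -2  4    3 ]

R1 <-> R2
  [ 10   4  0   38 ]
  [  0  -3  3  -12 ]
  [  3   0  1    7 ]
  [  5  -2  4    3 ]
R1 := 1/10·R1
  [ 1  2/5  0  19/5 ]
  [ 0   -3  3   -12 ]
  [ 3    0  1     7 ]
  [ 5   -2  4     3 ]
R3 := R3 − 3·R1
  [ 1   2/5  0   19/5 ]
  [ 0    -3  3    -12 ]
  [ 0  -6/5  1  -22/5 ]
  [ 5    -2  4      3 ]
R4 := R4 − 5·R1
  [ 1   2/5  0   19/5 ]
  [ 0    -3  3    -12 ]
  [ 0  -6/5  1  -22/5 ]
  [ 0    -4  4    -16 ]
R2 := -1/3·R2
  [ 1   2/5   0   19/5 ]
  [ 0     1  -1      4 ]
  [ 0  -6/5   1  -22/5 ]
  [ 0    -4   4    -16 ]
R3 := R3 + 6/5·R2
  [ 1  2/5     0  19/5 ]
  [ 0    1    -1     4 ]
  [ 0    0  -1/5   2/5 ]
  [ 0   -4     4   -16 ]
R4 := R4 + 4·R2
  [ 1  2/5     0  19/5 ]
  [ 0    1    -1     4 ]
  [ 0    0  -1/5   2/5 ]
  [ 0    0     0     0 ]
R3 := -5·R3
  [ 1  2/5   0  19/5 ]
  [ 0    1  -1     4 ]
  [ 0    0   1    -2 ]
  [ 0    0   0     0 ]
R2 := R2 + R3
  [ 1  2/5  0  19/5 ]
  [ 0    1  0     2 ]
  [ 0    0  1    -2 ]
  [ 0    0  0     0 ]
R1 := R1 − 2/5·R2
  [ 1  0  0   3 ]
  [ 0  1  0   2 ]
  [ 0  0  1  -2 ]
  [ 0  0  0   0 ]

[[1, 0, 0, 3], [0, 1, 0, 2], [0, 0, 1, -2], [0, 0, 0, 0]]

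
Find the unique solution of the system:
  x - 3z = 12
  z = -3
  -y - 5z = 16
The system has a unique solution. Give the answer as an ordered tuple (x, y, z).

(3, -1, -3)

Form the augmented matrix and row-reduce:
  [ 1   0  -3  |  12 ]
  [ 0   0   1  |  -3 ]
  [ 0  -1  -5  |  16 ]
R2 <-> R3
  [ 1   0  -3  |  12 ]
  [ 0  -1  -5  |  16 ]
  [ 0   0   1  |  -3 ]
R2 → -1·R2
  [ 1  0  -3  |   12 ]
  [ 0  1   5  |  -16 ]
  [ 0  0   1  |   -3 ]
R2 → R2 − 5·R3
  [ 1  0  -3  |  12 ]
  [ 0  1   0  |  -1 ]
  [ 0  0   1  |  -3 ]
R1 → R1 + 3·R3
  [ 1  0  0  |   3 ]
  [ 0  1  0  |  -1 ]
  [ 0  0  1  |  -3 ]
Reading off the last column: x = 3, y = -1, z = -3.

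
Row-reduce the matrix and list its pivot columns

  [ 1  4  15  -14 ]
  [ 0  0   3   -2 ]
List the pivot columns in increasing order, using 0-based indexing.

Multiply R2 by 1/3.
  [ 1  4  15   -14 ]
  [ 0  0   1  -2/3 ]
Subtract 15 times R2 from R1.
  [ 1  4  0    -4 ]
  [ 0  0  1  -2/3 ]
Pivot columns are the columns containing a leading 1.

0, 2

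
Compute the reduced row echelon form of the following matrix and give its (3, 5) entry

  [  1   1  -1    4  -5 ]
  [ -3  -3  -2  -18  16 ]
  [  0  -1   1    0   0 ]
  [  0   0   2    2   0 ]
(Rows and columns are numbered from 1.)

Add 3 times ρ1 to ρ2.
Swap ρ2 and ρ3.
Multiply ρ2 by -1.
Multiply ρ3 by -1/5.
Subtract 2 times ρ3 from ρ4.
Multiply ρ4 by -5/2.
Subtract 6/5 times ρ4 from ρ3.
Subtract 4 times ρ4 from ρ1.
Add ρ3 to ρ2.
Add ρ3 to ρ1.
Subtract ρ2 from ρ1.

1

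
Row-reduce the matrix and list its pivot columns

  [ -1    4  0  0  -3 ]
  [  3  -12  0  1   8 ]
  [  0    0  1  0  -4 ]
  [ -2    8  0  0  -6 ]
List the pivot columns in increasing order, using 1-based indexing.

r1 ← -1·r1
  [  1   -4  0  0   3 ]
  [  3  -12  0  1   8 ]
  [  0    0  1  0  -4 ]
  [ -2    8  0  0  -6 ]
r2 ← r2 − 3·r1
  [  1  -4  0  0   3 ]
  [  0   0  0  1  -1 ]
  [  0   0  1  0  -4 ]
  [ -2   8  0  0  -6 ]
r4 ← r4 + 2·r1
  [ 1  -4  0  0   3 ]
  [ 0   0  0  1  -1 ]
  [ 0   0  1  0  -4 ]
  [ 0   0  0  0   0 ]
r2 ↔ r3
  [ 1  -4  0  0   3 ]
  [ 0   0  1  0  -4 ]
  [ 0   0  0  1  -1 ]
  [ 0   0  0  0   0 ]
Pivot columns are the columns containing a leading 1.

1, 3, 4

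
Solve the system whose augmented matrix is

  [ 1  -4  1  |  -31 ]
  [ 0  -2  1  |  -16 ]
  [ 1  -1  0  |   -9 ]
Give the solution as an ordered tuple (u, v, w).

ρ3 := ρ3 − ρ1
  [ 1  -4   1  |  -31 ]
  [ 0  -2   1  |  -16 ]
  [ 0   3  -1  |   22 ]
ρ2 := -1/2·ρ2
  [ 1  -4     1  |  -31 ]
  [ 0   1  -1/2  |    8 ]
  [ 0   3    -1  |   22 ]
ρ3 := ρ3 − 3·ρ2
  [ 1  -4     1  |  -31 ]
  [ 0   1  -1/2  |    8 ]
  [ 0   0   1/2  |   -2 ]
ρ3 := 2·ρ3
  [ 1  -4     1  |  -31 ]
  [ 0   1  -1/2  |    8 ]
  [ 0   0     1  |   -4 ]
ρ2 := ρ2 + 1/2·ρ3
  [ 1  -4  1  |  -31 ]
  [ 0   1  0  |    6 ]
  [ 0   0  1  |   -4 ]
ρ1 := ρ1 − ρ3
  [ 1  -4  0  |  -27 ]
  [ 0   1  0  |    6 ]
  [ 0   0  1  |   -4 ]
ρ1 := ρ1 + 4·ρ2
  [ 1  0  0  |  -3 ]
  [ 0  1  0  |   6 ]
  [ 0  0  1  |  -4 ]
Reading off the last column: u = -3, v = 6, w = -4.

(-3, 6, -4)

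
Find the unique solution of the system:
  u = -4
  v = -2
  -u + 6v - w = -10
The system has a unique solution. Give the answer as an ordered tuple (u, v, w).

(-4, -2, 2)

Form the augmented matrix and row-reduce:
  [  1  0   0  |   -4 ]
  [  0  1   0  |   -2 ]
  [ -1  6  -1  |  -10 ]
ρ3 ← ρ3 + ρ1
  [ 1  0   0  |   -4 ]
  [ 0  1   0  |   -2 ]
  [ 0  6  -1  |  -14 ]
ρ3 ← ρ3 − 6·ρ2
  [ 1  0   0  |  -4 ]
  [ 0  1   0  |  -2 ]
  [ 0  0  -1  |  -2 ]
ρ3 ← -1·ρ3
  [ 1  0  0  |  -4 ]
  [ 0  1  0  |  -2 ]
  [ 0  0  1  |   2 ]
Reading off the last column: u = -4, v = -2, w = 2.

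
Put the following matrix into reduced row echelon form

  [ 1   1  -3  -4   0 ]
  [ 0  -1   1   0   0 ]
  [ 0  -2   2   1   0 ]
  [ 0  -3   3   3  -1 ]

[[1, 0, -2, 0, 0], [0, 1, -1, 0, 0], [0, 0, 0, 1, 0], [0, 0, 0, 0, 1]]

ρ2 := -1·ρ2
  [ 1   1  -3  -4   0 ]
  [ 0   1  -1   0   0 ]
  [ 0  -2   2   1   0 ]
  [ 0  -3   3   3  -1 ]
ρ3 := ρ3 + 2·ρ2
  [ 1   1  -3  -4   0 ]
  [ 0   1  -1   0   0 ]
  [ 0   0   0   1   0 ]
  [ 0  -3   3   3  -1 ]
ρ4 := ρ4 + 3·ρ2
  [ 1  1  -3  -4   0 ]
  [ 0  1  -1   0   0 ]
  [ 0  0   0   1   0 ]
  [ 0  0   0   3  -1 ]
ρ4 := ρ4 − 3·ρ3
  [ 1  1  -3  -4   0 ]
  [ 0  1  -1   0   0 ]
  [ 0  0   0   1   0 ]
  [ 0  0   0   0  -1 ]
ρ4 := -1·ρ4
  [ 1  1  -3  -4  0 ]
  [ 0  1  -1   0  0 ]
  [ 0  0   0   1  0 ]
  [ 0  0   0   0  1 ]
ρ1 := ρ1 + 4·ρ3
  [ 1  1  -3  0  0 ]
  [ 0  1  -1  0  0 ]
  [ 0  0   0  1  0 ]
  [ 0  0   0  0  1 ]
ρ1 := ρ1 − ρ2
  [ 1  0  -2  0  0 ]
  [ 0  1  -1  0  0 ]
  [ 0  0   0  1  0 ]
  [ 0  0   0  0  1 ]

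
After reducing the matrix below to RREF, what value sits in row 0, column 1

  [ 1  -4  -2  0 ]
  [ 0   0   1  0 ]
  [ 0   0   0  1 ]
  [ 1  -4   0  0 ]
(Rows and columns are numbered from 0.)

R4 -> R4 − R1
R4 -> R4 − 2·R2
R1 -> R1 + 2·R2

-4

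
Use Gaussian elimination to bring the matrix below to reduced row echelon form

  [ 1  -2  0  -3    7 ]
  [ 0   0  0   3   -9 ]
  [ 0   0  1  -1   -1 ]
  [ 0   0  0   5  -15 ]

r2 <=> r3
  [ 1  -2  0  -3    7 ]
  [ 0   0  1  -1   -1 ]
  [ 0   0  0   3   -9 ]
  [ 0   0  0   5  -15 ]
r3 → 1/3·r3
  [ 1  -2  0  -3    7 ]
  [ 0   0  1  -1   -1 ]
  [ 0   0  0   1   -3 ]
  [ 0   0  0   5  -15 ]
r4 → r4 − 5·r3
  [ 1  -2  0  -3   7 ]
  [ 0   0  1  -1  -1 ]
  [ 0   0  0   1  -3 ]
  [ 0   0  0   0   0 ]
r2 → r2 + r3
  [ 1  -2  0  -3   7 ]
  [ 0   0  1   0  -4 ]
  [ 0   0  0   1  -3 ]
  [ 0   0  0   0   0 ]
r1 → r1 + 3·r3
  [ 1  -2  0  0  -2 ]
  [ 0   0  1  0  -4 ]
  [ 0   0  0  1  -3 ]
  [ 0   0  0  0   0 ]

[[1, -2, 0, 0, -2], [0, 0, 1, 0, -4], [0, 0, 0, 1, -3], [0, 0, 0, 0, 0]]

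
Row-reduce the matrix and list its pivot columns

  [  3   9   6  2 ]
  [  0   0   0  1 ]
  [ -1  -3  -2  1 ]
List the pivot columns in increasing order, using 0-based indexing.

R1 ← 1/3·R1
  [  1   3   2  2/3 ]
  [  0   0   0    1 ]
  [ -1  -3  -2    1 ]
R3 ← R3 + R1
  [ 1  3  2  2/3 ]
  [ 0  0  0    1 ]
  [ 0  0  0  5/3 ]
R3 ← R3 − 5/3·R2
  [ 1  3  2  2/3 ]
  [ 0  0  0    1 ]
  [ 0  0  0    0 ]
R1 ← R1 − 2/3·R2
  [ 1  3  2  0 ]
  [ 0  0  0  1 ]
  [ 0  0  0  0 ]
Pivot columns are the columns containing a leading 1.

0, 3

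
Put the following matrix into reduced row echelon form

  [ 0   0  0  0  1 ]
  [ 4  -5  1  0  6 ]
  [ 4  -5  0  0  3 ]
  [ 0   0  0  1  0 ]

Swap R1 and R2.
  [ 4  -5  1  0  6 ]
  [ 0   0  0  0  1 ]
  [ 4  -5  0  0  3 ]
  [ 0   0  0  1  0 ]
Multiply R1 by 1/4.
  [ 1  -5/4  1/4  0  3/2 ]
  [ 0     0    0  0    1 ]
  [ 4    -5    0  0    3 ]
  [ 0     0    0  1    0 ]
Subtract 4 times R1 from R3.
  [ 1  -5/4  1/4  0  3/2 ]
  [ 0     0    0  0    1 ]
  [ 0     0   -1  0   -3 ]
  [ 0     0    0  1    0 ]
Swap R2 and R3.
  [ 1  -5/4  1/4  0  3/2 ]
  [ 0     0   -1  0   -3 ]
  [ 0     0    0  0    1 ]
  [ 0     0    0  1    0 ]
Multiply R2 by -1.
  [ 1  -5/4  1/4  0  3/2 ]
  [ 0     0    1  0    3 ]
  [ 0     0    0  0    1 ]
  [ 0     0    0  1    0 ]
Swap R3 and R4.
  [ 1  -5/4  1/4  0  3/2 ]
  [ 0     0    1  0    3 ]
  [ 0     0    0  1    0 ]
  [ 0     0    0  0    1 ]
Subtract 3 times R4 from R2.
  [ 1  -5/4  1/4  0  3/2 ]
  [ 0     0    1  0    0 ]
  [ 0     0    0  1    0 ]
  [ 0     0    0  0    1 ]
Subtract 3/2 times R4 from R1.
  [ 1  -5/4  1/4  0  0 ]
  [ 0     0    1  0  0 ]
  [ 0     0    0  1  0 ]
  [ 0     0    0  0  1 ]
Subtract 1/4 times R2 from R1.
  [ 1  -5/4  0  0  0 ]
  [ 0     0  1  0  0 ]
  [ 0     0  0  1  0 ]
  [ 0     0  0  0  1 ]

[[1, -5/4, 0, 0, 0], [0, 0, 1, 0, 0], [0, 0, 0, 1, 0], [0, 0, 0, 0, 1]]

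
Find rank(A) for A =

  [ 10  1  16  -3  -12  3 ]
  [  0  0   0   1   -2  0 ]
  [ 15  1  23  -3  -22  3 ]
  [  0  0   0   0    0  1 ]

rank = 4

ρ1 → 1/10·ρ1
  [  1  1/10  8/5  -3/10  -6/5  3/10 ]
  [  0     0    0      1    -2     0 ]
  [ 15     1   23     -3   -22     3 ]
  [  0     0    0      0     0     1 ]
ρ3 → ρ3 − 15·ρ1
  [ 1  1/10  8/5  -3/10  -6/5  3/10 ]
  [ 0     0    0      1    -2     0 ]
  [ 0  -1/2   -1    3/2    -4  -3/2 ]
  [ 0     0    0      0     0     1 ]
ρ2 ↔ ρ3
  [ 1  1/10  8/5  -3/10  -6/5  3/10 ]
  [ 0  -1/2   -1    3/2    -4  -3/2 ]
  [ 0     0    0      1    -2     0 ]
  [ 0     0    0      0     0     1 ]
ρ2 → -2·ρ2
  [ 1  1/10  8/5  -3/10  -6/5  3/10 ]
  [ 0     1    2     -3     8     3 ]
  [ 0     0    0      1    -2     0 ]
  [ 0     0    0      0     0     1 ]
ρ2 → ρ2 − 3·ρ4
  [ 1  1/10  8/5  -3/10  -6/5  3/10 ]
  [ 0     1    2     -3     8     0 ]
  [ 0     0    0      1    -2     0 ]
  [ 0     0    0      0     0     1 ]
ρ1 → ρ1 − 3/10·ρ4
  [ 1  1/10  8/5  -3/10  -6/5  0 ]
  [ 0     1    2     -3     8  0 ]
  [ 0     0    0      1    -2  0 ]
  [ 0     0    0      0     0  1 ]
ρ2 → ρ2 + 3·ρ3
  [ 1  1/10  8/5  -3/10  -6/5  0 ]
  [ 0     1    2      0     2  0 ]
  [ 0     0    0      1    -2  0 ]
  [ 0     0    0      0     0  1 ]
ρ1 → ρ1 + 3/10·ρ3
  [ 1  1/10  8/5  0  -9/5  0 ]
  [ 0     1    2  0     2  0 ]
  [ 0     0    0  1    -2  0 ]
  [ 0     0    0  0     0  1 ]
ρ1 → ρ1 − 1/10·ρ2
  [ 1  0  7/5  0  -2  0 ]
  [ 0  1    2  0   2  0 ]
  [ 0  0    0  1  -2  0 ]
  [ 0  0    0  0   0  1 ]
The reduced form has 4 nonzero rows.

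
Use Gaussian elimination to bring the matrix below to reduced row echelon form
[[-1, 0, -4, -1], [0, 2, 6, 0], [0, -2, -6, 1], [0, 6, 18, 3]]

R1 ← -1·R1
R2 ← 1/2·R2
R3 ← R3 + 2·R2
R4 ← R4 − 6·R2
R4 ← R4 − 3·R3
R1 ← R1 − R3

[[1, 0, 4, 0], [0, 1, 3, 0], [0, 0, 0, 1], [0, 0, 0, 0]]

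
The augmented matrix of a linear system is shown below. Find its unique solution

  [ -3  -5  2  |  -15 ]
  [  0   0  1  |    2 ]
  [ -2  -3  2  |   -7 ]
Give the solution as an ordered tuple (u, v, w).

(-2, 5, 2)

Multiply ρ1 by -1/3.
  [  1  5/3  -2/3  |   5 ]
  [  0    0     1  |   2 ]
  [ -2   -3     2  |  -7 ]
Add 2 times ρ1 to ρ3.
  [ 1  5/3  -2/3  |  5 ]
  [ 0    0     1  |  2 ]
  [ 0  1/3   2/3  |  3 ]
Swap ρ2 and ρ3.
  [ 1  5/3  -2/3  |  5 ]
  [ 0  1/3   2/3  |  3 ]
  [ 0    0     1  |  2 ]
Multiply ρ2 by 3.
  [ 1  5/3  -2/3  |  5 ]
  [ 0    1     2  |  9 ]
  [ 0    0     1  |  2 ]
Subtract 2 times ρ3 from ρ2.
  [ 1  5/3  -2/3  |  5 ]
  [ 0    1     0  |  5 ]
  [ 0    0     1  |  2 ]
Add 2/3 times ρ3 to ρ1.
  [ 1  5/3  0  |  19/3 ]
  [ 0    1  0  |     5 ]
  [ 0    0  1  |     2 ]
Subtract 5/3 times ρ2 from ρ1.
  [ 1  0  0  |  -2 ]
  [ 0  1  0  |   5 ]
  [ 0  0  1  |   2 ]
Reading off the last column: u = -2, v = 5, w = 2.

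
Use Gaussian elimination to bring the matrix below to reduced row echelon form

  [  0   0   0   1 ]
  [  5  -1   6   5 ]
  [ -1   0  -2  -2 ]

[[1, 0, 2, 0], [0, 1, 4, 0], [0, 0, 0, 1]]

R1 <=> R2
R1 ← 1/5·R1
R3 ← R3 + R1
R2 <=> R3
R2 ← -5·R2
R2 ← R2 − 5·R3
R1 ← R1 − R3
R1 ← R1 + 1/5·R2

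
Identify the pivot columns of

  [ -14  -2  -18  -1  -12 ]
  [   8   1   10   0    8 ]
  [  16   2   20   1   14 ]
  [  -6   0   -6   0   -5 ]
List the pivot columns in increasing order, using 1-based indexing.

1, 2, 4, 5

Multiply R1 by -1/14.
  [  1  1/7  9/7  1/14  6/7 ]
  [  8    1   10     0    8 ]
  [ 16    2   20     1   14 ]
  [ -6    0   -6     0   -5 ]
Subtract 8 times R1 from R2.
  [  1   1/7   9/7  1/14  6/7 ]
  [  0  -1/7  -2/7  -4/7  8/7 ]
  [ 16     2    20     1   14 ]
  [ -6     0    -6     0   -5 ]
Subtract 16 times R1 from R3.
  [  1   1/7   9/7  1/14  6/7 ]
  [  0  -1/7  -2/7  -4/7  8/7 ]
  [  0  -2/7  -4/7  -1/7  2/7 ]
  [ -6     0    -6     0   -5 ]
Add 6 times R1 to R4.
  [ 1   1/7   9/7  1/14  6/7 ]
  [ 0  -1/7  -2/7  -4/7  8/7 ]
  [ 0  -2/7  -4/7  -1/7  2/7 ]
  [ 0   6/7  12/7   3/7  1/7 ]
Multiply R2 by -7.
  [ 1   1/7   9/7  1/14  6/7 ]
  [ 0     1     2     4   -8 ]
  [ 0  -2/7  -4/7  -1/7  2/7 ]
  [ 0   6/7  12/7   3/7  1/7 ]
Add 2/7 times R2 to R3.
  [ 1  1/7   9/7  1/14  6/7 ]
  [ 0    1     2     4   -8 ]
  [ 0    0     0     1   -2 ]
  [ 0  6/7  12/7   3/7  1/7 ]
Subtract 6/7 times R2 from R4.
  [ 1  1/7  9/7  1/14  6/7 ]
  [ 0    1    2     4   -8 ]
  [ 0    0    0     1   -2 ]
  [ 0    0    0    -3    7 ]
Add 3 times R3 to R4.
  [ 1  1/7  9/7  1/14  6/7 ]
  [ 0    1    2     4   -8 ]
  [ 0    0    0     1   -2 ]
  [ 0    0    0     0    1 ]
Add 2 times R4 to R3.
  [ 1  1/7  9/7  1/14  6/7 ]
  [ 0    1    2     4   -8 ]
  [ 0    0    0     1    0 ]
  [ 0    0    0     0    1 ]
Add 8 times R4 to R2.
  [ 1  1/7  9/7  1/14  6/7 ]
  [ 0    1    2     4    0 ]
  [ 0    0    0     1    0 ]
  [ 0    0    0     0    1 ]
Subtract 6/7 times R4 from R1.
  [ 1  1/7  9/7  1/14  0 ]
  [ 0    1    2     4  0 ]
  [ 0    0    0     1  0 ]
  [ 0    0    0     0  1 ]
Subtract 4 times R3 from R2.
  [ 1  1/7  9/7  1/14  0 ]
  [ 0    1    2     0  0 ]
  [ 0    0    0     1  0 ]
  [ 0    0    0     0  1 ]
Subtract 1/14 times R3 from R1.
  [ 1  1/7  9/7  0  0 ]
  [ 0    1    2  0  0 ]
  [ 0    0    0  1  0 ]
  [ 0    0    0  0  1 ]
Subtract 1/7 times R2 from R1.
  [ 1  0  1  0  0 ]
  [ 0  1  2  0  0 ]
  [ 0  0  0  1  0 ]
  [ 0  0  0  0  1 ]
Pivot columns are the columns containing a leading 1.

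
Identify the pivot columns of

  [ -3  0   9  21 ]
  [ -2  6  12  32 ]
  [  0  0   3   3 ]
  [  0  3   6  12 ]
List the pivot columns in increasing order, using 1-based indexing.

1, 2, 3

Multiply ρ1 by -1/3.
  [  1  0  -3  -7 ]
  [ -2  6  12  32 ]
  [  0  0   3   3 ]
  [  0  3   6  12 ]
Add 2 times ρ1 to ρ2.
  [ 1  0  -3  -7 ]
  [ 0  6   6  18 ]
  [ 0  0   3   3 ]
  [ 0  3   6  12 ]
Multiply ρ2 by 1/6.
  [ 1  0  -3  -7 ]
  [ 0  1   1   3 ]
  [ 0  0   3   3 ]
  [ 0  3   6  12 ]
Subtract 3 times ρ2 from ρ4.
  [ 1  0  -3  -7 ]
  [ 0  1   1   3 ]
  [ 0  0   3   3 ]
  [ 0  0   3   3 ]
Multiply ρ3 by 1/3.
  [ 1  0  -3  -7 ]
  [ 0  1   1   3 ]
  [ 0  0   1   1 ]
  [ 0  0   3   3 ]
Subtract 3 times ρ3 from ρ4.
  [ 1  0  -3  -7 ]
  [ 0  1   1   3 ]
  [ 0  0   1   1 ]
  [ 0  0   0   0 ]
Subtract ρ3 from ρ2.
  [ 1  0  -3  -7 ]
  [ 0  1   0   2 ]
  [ 0  0   1   1 ]
  [ 0  0   0   0 ]
Add 3 times ρ3 to ρ1.
  [ 1  0  0  -4 ]
  [ 0  1  0   2 ]
  [ 0  0  1   1 ]
  [ 0  0  0   0 ]
Pivot columns are the columns containing a leading 1.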